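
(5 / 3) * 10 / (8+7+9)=25 / 36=0.69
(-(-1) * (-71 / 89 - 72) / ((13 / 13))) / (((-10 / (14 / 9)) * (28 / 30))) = 6479 / 534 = 12.13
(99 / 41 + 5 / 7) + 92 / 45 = 5.17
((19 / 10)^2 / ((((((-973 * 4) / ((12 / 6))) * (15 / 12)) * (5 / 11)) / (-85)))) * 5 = 67507 / 48650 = 1.39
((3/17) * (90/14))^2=1.29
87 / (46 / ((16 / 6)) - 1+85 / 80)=1392 / 277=5.03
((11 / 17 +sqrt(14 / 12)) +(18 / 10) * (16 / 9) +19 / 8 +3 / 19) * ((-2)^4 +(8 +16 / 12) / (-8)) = 89 * sqrt(42) / 36 +7336181 / 77520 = 110.66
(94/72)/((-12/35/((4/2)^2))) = -1645/108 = -15.23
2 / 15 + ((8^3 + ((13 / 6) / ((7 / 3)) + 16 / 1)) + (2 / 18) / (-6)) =499946 / 945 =529.04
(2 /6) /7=1 /21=0.05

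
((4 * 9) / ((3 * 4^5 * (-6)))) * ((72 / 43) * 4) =-9 / 688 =-0.01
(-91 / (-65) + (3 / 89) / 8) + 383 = 1368479 / 3560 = 384.40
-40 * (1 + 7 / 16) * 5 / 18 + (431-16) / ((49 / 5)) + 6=57109 / 1764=32.37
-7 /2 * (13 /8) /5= -91 /80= -1.14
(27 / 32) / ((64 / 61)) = 1647 / 2048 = 0.80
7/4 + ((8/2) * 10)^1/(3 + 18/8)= 9.37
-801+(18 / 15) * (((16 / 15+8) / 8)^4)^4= -8671502771125375247413 / 10947347259521484375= -792.11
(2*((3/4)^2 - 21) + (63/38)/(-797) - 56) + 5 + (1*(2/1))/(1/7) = -9434341/121144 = -77.88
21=21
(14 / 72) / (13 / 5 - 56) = -0.00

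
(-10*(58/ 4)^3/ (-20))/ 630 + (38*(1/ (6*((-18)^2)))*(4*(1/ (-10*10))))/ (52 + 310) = 595944683/ 246304800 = 2.42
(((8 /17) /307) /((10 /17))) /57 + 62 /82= 2712509 /3587295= 0.76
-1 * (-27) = 27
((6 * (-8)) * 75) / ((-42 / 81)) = 48600 / 7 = 6942.86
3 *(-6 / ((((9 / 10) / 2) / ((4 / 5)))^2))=-512 / 9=-56.89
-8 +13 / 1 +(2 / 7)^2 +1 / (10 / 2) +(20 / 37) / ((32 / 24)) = 51553 / 9065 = 5.69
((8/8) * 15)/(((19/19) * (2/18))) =135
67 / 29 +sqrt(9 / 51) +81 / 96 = sqrt(51) / 17 +2927 / 928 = 3.57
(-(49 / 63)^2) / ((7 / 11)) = -77 / 81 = -0.95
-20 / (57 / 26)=-520 / 57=-9.12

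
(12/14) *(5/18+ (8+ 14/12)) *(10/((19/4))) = 6800/399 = 17.04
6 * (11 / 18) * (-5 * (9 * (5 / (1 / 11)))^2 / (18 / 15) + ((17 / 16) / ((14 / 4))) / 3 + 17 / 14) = -1886690069 / 504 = -3743432.68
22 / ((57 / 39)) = 286 / 19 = 15.05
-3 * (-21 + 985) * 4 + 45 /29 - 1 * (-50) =-333977 /29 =-11516.45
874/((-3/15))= -4370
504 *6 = 3024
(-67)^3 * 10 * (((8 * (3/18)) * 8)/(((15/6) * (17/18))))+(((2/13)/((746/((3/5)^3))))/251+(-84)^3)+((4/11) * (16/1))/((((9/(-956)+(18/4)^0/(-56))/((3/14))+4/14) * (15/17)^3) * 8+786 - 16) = -127806093439044298615946399/9013050676782992125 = -14180114.82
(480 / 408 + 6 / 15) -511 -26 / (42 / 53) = -967886 / 1785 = -542.23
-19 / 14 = -1.36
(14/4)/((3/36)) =42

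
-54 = -54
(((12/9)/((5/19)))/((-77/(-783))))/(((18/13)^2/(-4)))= -107.50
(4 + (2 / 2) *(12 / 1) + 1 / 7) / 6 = 113 / 42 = 2.69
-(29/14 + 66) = -953/14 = -68.07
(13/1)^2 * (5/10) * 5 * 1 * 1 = 845/2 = 422.50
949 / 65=73 / 5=14.60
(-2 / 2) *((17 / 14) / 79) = -17 / 1106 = -0.02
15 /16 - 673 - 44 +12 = -11265 /16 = -704.06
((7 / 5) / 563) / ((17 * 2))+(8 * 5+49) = 8518197 / 95710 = 89.00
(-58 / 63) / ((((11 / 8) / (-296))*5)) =137344 / 3465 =39.64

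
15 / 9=5 / 3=1.67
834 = 834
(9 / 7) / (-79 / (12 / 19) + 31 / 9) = -324 / 30653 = -0.01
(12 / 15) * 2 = 8 / 5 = 1.60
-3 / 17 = -0.18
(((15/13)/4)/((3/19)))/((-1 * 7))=-0.26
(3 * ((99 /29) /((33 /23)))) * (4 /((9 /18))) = 1656 /29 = 57.10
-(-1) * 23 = 23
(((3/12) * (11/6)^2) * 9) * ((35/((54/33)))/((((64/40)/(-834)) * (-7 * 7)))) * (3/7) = 4625225/6272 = 737.44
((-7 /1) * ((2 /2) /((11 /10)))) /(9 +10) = -70 /209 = -0.33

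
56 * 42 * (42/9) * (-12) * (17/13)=-2239104/13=-172238.77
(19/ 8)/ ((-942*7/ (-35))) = 95/ 7536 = 0.01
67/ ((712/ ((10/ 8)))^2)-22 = -178442613/ 8111104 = -22.00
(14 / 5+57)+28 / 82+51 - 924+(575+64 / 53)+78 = -1723743 / 10865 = -158.65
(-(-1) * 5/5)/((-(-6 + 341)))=-1/335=-0.00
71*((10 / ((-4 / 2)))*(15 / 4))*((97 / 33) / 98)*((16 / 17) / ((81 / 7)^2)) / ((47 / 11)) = -344350 / 5242239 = -0.07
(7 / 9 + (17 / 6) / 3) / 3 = 31 / 54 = 0.57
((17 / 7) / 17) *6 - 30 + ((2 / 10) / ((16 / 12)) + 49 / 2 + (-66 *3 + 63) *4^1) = -76229 / 140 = -544.49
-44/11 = -4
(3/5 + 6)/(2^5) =33/160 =0.21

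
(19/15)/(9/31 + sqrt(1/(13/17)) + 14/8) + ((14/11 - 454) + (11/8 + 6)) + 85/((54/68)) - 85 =-2864030347997/6780213000 - 292144 * sqrt(221)/8560875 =-422.92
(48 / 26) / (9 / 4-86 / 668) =16032 / 18421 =0.87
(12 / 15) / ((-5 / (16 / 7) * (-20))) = 16 / 875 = 0.02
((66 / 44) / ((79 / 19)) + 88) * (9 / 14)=125649 / 2212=56.80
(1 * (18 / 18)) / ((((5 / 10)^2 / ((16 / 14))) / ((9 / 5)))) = 288 / 35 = 8.23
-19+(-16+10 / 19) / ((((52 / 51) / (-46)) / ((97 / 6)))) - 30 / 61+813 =364002985 / 30134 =12079.48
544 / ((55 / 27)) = 14688 / 55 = 267.05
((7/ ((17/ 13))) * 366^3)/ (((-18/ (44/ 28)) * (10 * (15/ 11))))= -714082226/ 425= -1680193.47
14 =14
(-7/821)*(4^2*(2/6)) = -112/2463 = -0.05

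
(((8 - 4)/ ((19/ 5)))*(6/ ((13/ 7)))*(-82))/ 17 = -68880/ 4199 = -16.40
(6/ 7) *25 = 150/ 7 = 21.43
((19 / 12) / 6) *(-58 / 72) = -551 / 2592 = -0.21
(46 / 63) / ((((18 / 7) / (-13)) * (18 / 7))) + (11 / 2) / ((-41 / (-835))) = 3305026 / 29889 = 110.58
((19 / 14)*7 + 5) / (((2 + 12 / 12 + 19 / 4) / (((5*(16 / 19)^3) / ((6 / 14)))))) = 13.04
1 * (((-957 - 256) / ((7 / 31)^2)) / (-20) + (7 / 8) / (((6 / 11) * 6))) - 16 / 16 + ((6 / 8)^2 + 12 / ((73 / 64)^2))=450666606259 / 376014240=1198.54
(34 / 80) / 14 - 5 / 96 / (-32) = 3439 / 107520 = 0.03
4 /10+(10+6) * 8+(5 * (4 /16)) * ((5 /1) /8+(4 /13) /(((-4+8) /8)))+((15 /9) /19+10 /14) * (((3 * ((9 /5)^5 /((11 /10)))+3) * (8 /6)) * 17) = 255913456661 /228228000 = 1121.31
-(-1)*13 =13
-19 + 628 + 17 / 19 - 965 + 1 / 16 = -355.04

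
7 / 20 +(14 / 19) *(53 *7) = 104013 / 380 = 273.72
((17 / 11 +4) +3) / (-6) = -47 / 33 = -1.42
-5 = -5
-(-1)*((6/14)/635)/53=3/235585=0.00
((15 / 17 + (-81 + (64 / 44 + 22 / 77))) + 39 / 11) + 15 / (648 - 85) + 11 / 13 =-64415523 / 870961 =-73.96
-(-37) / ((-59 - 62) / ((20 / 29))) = -740 / 3509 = -0.21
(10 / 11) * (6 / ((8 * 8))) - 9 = -1569 / 176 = -8.91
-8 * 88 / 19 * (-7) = 4928 / 19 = 259.37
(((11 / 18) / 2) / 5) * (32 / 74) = 44 / 1665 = 0.03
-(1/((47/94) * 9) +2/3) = -8/9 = -0.89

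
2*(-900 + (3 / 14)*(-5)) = -12615 / 7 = -1802.14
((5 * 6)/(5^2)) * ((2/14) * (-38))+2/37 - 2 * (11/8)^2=-424407/41440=-10.24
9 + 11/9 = 92/9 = 10.22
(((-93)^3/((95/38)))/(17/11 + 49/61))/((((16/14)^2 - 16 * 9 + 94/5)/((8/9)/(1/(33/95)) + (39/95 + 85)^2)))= 145102397557796679/17989045150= 8066153.39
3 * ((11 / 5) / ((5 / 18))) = 594 / 25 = 23.76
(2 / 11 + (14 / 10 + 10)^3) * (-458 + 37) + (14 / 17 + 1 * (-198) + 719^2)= -2502124186 / 23375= -107042.75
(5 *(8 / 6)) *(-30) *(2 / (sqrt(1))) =-400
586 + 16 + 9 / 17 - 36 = 9631 / 17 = 566.53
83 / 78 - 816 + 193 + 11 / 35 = -621.62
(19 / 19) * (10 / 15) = 2 / 3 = 0.67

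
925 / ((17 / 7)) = 6475 / 17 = 380.88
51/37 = 1.38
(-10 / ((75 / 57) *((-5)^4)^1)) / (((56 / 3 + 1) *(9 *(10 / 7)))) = -133 / 2765625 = -0.00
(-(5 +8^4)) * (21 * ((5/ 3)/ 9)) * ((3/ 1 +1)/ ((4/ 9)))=-143535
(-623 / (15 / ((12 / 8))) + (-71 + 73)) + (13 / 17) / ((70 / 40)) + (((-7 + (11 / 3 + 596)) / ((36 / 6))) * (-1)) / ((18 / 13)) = -131.20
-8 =-8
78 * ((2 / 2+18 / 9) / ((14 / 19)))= 2223 / 7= 317.57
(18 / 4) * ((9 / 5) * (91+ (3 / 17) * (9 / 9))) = 12555 / 17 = 738.53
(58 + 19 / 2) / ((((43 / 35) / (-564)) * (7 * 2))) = -95175 / 43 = -2213.37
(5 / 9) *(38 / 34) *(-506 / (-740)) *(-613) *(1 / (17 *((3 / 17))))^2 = -2946691 / 101898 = -28.92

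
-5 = -5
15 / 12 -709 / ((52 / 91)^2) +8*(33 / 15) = -172197 / 80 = -2152.46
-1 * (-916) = 916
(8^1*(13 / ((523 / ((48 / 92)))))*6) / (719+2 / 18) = 8424 / 9731461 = 0.00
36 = 36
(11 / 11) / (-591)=-1 / 591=-0.00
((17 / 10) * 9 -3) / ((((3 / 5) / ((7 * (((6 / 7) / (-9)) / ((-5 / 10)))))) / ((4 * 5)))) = 1640 / 3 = 546.67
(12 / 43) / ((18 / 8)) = 16 / 129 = 0.12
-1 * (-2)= 2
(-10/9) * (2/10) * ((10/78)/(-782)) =5/137241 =0.00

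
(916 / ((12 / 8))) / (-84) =-458 / 63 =-7.27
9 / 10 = 0.90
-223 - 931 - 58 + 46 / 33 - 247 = -48101 / 33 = -1457.61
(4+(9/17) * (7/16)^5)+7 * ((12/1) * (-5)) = -7415378209/17825792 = -415.99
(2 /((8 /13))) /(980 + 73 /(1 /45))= 13 /17060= 0.00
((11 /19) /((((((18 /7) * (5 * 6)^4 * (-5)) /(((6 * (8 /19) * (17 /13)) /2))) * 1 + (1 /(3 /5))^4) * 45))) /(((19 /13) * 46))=-153153 /5045831750018750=-0.00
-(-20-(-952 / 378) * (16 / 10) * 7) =-1108 / 135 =-8.21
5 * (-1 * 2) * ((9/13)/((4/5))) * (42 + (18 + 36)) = -10800/13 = -830.77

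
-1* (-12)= 12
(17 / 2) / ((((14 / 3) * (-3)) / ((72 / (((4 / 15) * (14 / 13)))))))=-29835 / 196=-152.22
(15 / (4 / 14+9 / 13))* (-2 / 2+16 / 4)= 4095 / 89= 46.01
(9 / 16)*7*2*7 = 441 / 8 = 55.12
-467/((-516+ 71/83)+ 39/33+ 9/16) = 6821936/7499751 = 0.91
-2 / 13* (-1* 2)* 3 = 12 / 13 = 0.92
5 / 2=2.50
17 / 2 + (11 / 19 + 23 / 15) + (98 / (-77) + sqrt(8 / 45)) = 2 *sqrt(10) / 15 + 58559 / 6270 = 9.76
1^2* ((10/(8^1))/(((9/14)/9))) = 35/2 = 17.50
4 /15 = 0.27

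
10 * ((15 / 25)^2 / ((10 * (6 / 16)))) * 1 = 24 / 25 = 0.96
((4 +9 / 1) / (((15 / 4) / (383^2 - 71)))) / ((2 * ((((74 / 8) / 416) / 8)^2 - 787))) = -675534069563392 / 2091956285385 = -322.92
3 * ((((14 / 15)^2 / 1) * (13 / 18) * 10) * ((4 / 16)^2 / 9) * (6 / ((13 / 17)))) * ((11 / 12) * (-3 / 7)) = -1309 / 3240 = -0.40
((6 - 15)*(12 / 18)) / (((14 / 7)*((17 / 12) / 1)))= -36 / 17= -2.12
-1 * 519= -519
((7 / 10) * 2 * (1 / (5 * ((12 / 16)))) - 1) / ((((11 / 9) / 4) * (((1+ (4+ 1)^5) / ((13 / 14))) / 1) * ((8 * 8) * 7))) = -611 / 449310400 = -0.00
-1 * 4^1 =-4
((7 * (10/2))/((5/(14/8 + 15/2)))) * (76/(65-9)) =703/8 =87.88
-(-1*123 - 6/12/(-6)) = 1475/12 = 122.92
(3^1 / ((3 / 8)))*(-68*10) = -5440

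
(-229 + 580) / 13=27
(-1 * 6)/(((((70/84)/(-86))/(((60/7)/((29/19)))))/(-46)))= -32470848/203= -159954.92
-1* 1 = -1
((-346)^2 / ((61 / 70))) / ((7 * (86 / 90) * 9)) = 5985800 / 2623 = 2282.04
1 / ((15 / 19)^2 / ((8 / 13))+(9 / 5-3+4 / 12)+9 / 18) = 43320 / 27991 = 1.55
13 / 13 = 1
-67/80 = -0.84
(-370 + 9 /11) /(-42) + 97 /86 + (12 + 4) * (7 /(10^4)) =61641406 /6208125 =9.93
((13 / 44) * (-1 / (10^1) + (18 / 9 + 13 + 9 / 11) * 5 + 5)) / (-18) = -120107 / 87120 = -1.38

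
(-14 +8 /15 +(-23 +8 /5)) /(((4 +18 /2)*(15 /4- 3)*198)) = -1046 /57915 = -0.02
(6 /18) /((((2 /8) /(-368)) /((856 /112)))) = -78752 /21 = -3750.10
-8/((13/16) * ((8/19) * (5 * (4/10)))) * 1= -152/13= -11.69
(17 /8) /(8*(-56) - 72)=-17 /4160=-0.00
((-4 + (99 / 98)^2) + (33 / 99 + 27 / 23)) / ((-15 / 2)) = 975619 / 4970070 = 0.20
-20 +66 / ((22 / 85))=235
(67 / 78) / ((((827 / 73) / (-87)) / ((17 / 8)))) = -2411263 / 172016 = -14.02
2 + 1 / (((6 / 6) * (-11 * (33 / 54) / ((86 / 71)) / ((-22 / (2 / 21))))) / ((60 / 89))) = 2089498 / 69509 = 30.06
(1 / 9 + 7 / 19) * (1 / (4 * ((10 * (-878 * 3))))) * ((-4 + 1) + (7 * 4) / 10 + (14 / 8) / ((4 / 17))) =-7913 / 240220800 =-0.00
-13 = -13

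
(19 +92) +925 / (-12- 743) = 16576 / 151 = 109.77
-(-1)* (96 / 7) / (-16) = -6 / 7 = -0.86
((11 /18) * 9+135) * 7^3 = 96383 /2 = 48191.50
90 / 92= 45 / 46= 0.98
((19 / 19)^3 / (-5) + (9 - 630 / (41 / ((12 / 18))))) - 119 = -24691 / 205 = -120.44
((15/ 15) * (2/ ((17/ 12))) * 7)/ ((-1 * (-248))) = 0.04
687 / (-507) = -229 / 169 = -1.36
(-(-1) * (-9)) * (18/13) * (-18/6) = 486/13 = 37.38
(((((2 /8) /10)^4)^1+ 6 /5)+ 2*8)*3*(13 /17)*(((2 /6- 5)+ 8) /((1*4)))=572416013 /17408000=32.88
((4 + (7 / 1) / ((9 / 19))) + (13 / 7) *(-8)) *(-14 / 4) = -247 / 18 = -13.72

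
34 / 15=2.27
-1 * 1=-1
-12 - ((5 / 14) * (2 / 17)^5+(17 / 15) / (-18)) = -11.94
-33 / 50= -0.66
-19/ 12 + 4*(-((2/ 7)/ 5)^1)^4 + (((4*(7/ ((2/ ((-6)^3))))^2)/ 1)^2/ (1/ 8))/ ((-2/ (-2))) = 752923019241279648893/ 18007500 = 41811635109886.42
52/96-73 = -1739/24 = -72.46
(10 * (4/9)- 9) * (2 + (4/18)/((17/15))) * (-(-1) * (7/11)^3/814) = -787528/248648103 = -0.00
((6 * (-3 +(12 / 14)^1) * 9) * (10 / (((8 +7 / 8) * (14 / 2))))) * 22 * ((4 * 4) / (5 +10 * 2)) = -262.25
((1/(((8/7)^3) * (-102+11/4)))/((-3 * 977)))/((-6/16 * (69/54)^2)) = -3087/820730804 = -0.00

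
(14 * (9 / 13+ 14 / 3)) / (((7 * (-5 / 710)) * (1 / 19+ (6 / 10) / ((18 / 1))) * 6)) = -5638820 / 1911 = -2950.72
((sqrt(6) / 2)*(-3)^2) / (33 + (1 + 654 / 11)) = 99*sqrt(6) / 2056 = 0.12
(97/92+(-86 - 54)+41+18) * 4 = -7355/23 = -319.78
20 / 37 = 0.54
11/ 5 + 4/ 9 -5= -106/ 45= -2.36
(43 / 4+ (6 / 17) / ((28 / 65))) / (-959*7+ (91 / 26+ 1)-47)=-5507 / 3215618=-0.00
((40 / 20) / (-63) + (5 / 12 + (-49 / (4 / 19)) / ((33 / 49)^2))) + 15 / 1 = -1264850 / 2541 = -497.78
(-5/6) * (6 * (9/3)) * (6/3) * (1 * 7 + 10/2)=-360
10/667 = 0.01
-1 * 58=-58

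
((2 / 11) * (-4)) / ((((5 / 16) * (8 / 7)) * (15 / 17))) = -1904 / 825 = -2.31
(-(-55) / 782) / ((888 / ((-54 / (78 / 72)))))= -1485 / 376142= -0.00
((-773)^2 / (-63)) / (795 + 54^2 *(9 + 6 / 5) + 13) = -2987645 / 9623628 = -0.31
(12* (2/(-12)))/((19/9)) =-0.95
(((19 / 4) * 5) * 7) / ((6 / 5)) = 3325 / 24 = 138.54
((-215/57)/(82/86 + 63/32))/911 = -295840/208798467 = -0.00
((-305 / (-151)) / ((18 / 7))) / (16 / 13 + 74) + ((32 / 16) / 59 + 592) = 92852703265 / 156834036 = 592.04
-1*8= -8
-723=-723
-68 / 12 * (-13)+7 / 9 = 670 / 9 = 74.44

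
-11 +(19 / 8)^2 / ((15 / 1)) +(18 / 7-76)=-564833 / 6720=-84.05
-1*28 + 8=-20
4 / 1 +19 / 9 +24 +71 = 101.11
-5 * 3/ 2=-15/ 2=-7.50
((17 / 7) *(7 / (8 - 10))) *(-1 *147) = 2499 / 2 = 1249.50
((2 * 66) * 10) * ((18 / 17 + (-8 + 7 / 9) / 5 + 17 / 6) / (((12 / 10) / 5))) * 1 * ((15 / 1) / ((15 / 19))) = 39135250 / 153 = 255785.95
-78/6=-13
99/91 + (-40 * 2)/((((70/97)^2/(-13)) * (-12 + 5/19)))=-120076501/710255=-169.06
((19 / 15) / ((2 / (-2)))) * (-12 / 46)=38 / 115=0.33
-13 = -13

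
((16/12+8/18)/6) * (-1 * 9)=-8/3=-2.67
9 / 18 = 1 / 2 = 0.50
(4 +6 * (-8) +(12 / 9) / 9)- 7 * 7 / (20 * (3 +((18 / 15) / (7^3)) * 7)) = -1191401 / 26676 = -44.66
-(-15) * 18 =270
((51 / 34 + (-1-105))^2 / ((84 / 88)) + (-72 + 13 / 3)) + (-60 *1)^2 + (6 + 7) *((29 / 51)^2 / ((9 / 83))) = 4919612893 / 327726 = 15011.36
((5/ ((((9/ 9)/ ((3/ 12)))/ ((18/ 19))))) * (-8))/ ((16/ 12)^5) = -10935/ 4864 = -2.25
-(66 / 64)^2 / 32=-1089 / 32768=-0.03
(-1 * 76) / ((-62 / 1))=38 / 31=1.23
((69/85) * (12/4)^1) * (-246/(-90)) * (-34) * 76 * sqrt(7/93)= -143336 * sqrt(651)/775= -4718.94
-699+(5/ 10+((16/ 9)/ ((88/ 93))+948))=16591/ 66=251.38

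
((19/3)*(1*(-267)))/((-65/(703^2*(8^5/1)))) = 27384460705792/65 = 421299395473.72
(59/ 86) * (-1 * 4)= -118/ 43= -2.74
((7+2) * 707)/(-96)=-2121/32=-66.28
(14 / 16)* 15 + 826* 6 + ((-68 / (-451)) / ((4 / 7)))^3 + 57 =3688539896131 / 733870808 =5026.14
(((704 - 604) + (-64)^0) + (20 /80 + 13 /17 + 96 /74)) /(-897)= -0.12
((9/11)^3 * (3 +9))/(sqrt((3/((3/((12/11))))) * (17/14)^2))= 20412 * sqrt(33)/22627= 5.18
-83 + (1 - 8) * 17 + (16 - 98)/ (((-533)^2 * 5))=-202.00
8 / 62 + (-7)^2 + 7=1740 / 31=56.13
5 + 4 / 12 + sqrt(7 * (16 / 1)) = 16 / 3 + 4 * sqrt(7) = 15.92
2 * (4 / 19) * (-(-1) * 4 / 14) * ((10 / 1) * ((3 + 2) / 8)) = 100 / 133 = 0.75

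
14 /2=7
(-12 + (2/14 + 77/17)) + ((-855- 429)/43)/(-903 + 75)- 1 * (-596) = 207857017/353073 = 588.71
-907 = -907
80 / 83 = 0.96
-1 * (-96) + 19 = 115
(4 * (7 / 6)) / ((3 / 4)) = 56 / 9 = 6.22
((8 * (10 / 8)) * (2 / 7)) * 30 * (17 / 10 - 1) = 60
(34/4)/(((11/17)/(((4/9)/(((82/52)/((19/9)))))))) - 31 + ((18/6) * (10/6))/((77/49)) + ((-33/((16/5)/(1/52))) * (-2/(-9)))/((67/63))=-20408096473/1018192032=-20.04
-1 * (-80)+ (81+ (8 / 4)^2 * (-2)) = 153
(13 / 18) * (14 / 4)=91 / 36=2.53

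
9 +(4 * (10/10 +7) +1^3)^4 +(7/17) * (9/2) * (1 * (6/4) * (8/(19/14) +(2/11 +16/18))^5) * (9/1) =2629301739295344598726/1647352827022419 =1596076.87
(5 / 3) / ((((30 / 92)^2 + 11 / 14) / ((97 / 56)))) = 256565 / 79278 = 3.24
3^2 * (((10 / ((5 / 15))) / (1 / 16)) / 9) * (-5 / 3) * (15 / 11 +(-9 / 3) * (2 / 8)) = -5400 / 11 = -490.91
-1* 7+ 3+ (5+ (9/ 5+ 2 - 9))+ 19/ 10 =-2.30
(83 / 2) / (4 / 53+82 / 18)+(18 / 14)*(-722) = -28431027 / 30926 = -919.32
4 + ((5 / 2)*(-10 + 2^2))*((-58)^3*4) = 11706724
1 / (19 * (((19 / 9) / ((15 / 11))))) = 135 / 3971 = 0.03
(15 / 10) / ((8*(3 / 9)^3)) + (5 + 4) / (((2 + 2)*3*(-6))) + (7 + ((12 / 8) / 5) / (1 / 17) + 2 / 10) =1379 / 80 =17.24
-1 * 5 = -5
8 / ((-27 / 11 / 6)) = -176 / 9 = -19.56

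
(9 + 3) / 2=6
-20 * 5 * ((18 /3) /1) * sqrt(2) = -600 * sqrt(2) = -848.53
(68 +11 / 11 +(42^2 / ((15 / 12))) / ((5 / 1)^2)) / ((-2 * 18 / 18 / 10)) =-15681 / 25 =-627.24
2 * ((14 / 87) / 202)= 14 / 8787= 0.00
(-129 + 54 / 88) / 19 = -5649 / 836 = -6.76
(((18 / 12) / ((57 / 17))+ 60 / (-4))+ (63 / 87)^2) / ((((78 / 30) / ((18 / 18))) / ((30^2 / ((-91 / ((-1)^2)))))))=144101250 / 2700451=53.36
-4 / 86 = -2 / 43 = -0.05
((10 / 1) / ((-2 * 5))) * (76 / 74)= -38 / 37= -1.03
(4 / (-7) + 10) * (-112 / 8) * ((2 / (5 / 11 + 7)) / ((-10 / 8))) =5808 / 205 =28.33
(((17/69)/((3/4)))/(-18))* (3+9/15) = -68/1035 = -0.07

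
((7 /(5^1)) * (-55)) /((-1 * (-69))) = -1.12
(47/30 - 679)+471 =-6193/30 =-206.43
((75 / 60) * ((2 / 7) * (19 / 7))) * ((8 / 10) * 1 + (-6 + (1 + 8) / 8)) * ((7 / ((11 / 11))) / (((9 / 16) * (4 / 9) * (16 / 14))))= -3097 / 32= -96.78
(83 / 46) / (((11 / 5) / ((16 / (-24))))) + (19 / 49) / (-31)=-644806 / 1152921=-0.56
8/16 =1/2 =0.50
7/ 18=0.39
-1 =-1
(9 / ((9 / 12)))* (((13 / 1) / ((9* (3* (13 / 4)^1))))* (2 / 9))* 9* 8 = 256 / 9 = 28.44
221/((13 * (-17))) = -1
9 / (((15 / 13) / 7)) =273 / 5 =54.60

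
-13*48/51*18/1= -3744/17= -220.24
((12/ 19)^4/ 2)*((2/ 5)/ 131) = 20736/ 85360255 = 0.00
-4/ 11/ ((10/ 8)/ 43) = -688/ 55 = -12.51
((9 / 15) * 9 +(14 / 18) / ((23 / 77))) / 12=2071 / 3105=0.67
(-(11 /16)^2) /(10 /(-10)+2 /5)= 605 /768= 0.79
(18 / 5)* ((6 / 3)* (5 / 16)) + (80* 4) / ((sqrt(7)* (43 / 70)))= 9 / 4 + 3200* sqrt(7) / 43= 199.14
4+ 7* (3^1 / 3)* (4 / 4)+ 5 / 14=159 / 14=11.36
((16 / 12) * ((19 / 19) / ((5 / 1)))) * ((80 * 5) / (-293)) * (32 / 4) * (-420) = 358400 / 293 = 1223.21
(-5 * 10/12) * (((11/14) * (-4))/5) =55/21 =2.62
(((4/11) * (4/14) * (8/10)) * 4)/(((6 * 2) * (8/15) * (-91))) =-4/7007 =-0.00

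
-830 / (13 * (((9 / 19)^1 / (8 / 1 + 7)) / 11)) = -867350 / 39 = -22239.74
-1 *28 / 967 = -28 / 967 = -0.03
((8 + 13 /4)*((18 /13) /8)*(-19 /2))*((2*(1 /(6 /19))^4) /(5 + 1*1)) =-12380495 /19968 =-620.02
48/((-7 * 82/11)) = -264/287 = -0.92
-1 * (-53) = 53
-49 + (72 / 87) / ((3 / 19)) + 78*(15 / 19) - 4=7615 / 551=13.82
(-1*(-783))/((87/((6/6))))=9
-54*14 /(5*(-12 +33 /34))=8568 /625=13.71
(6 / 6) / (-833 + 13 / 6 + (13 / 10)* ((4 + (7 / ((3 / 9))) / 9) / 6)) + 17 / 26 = 2533471 / 3881878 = 0.65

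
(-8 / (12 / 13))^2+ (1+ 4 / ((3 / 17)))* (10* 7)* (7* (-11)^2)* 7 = 88402066 / 9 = 9822451.78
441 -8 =433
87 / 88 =0.99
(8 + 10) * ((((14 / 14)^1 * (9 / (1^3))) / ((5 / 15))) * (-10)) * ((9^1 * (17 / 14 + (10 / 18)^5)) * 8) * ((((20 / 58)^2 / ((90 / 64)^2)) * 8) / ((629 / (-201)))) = 183993790627840 / 2699430867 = 68160.22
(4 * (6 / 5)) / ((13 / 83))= 1992 / 65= 30.65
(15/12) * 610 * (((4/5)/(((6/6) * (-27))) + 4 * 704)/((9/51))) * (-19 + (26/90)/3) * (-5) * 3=2515134905360/729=3450116468.26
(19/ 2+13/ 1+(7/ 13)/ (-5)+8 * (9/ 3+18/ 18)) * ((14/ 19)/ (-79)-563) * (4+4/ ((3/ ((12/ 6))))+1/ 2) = -85649399027/ 390260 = -219467.53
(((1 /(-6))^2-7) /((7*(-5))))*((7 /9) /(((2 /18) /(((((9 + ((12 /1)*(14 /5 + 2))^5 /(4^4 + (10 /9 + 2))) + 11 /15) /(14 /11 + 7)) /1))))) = 1678462585827317 /4069406250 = 412458.84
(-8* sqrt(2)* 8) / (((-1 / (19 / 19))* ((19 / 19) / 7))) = 448* sqrt(2) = 633.57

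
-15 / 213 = -5 / 71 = -0.07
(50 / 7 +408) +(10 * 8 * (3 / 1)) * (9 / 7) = 5066 / 7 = 723.71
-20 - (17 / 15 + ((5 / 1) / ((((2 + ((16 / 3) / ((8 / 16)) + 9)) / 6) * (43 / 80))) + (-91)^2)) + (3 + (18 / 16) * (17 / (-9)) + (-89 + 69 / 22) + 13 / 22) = -6190154339 / 737880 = -8389.11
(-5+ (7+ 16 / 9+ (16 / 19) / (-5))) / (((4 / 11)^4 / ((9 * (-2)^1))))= -22591063 / 6080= -3715.64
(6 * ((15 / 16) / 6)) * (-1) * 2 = -15 / 8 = -1.88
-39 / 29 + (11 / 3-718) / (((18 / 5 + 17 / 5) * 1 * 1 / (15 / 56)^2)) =-5517153 / 636608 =-8.67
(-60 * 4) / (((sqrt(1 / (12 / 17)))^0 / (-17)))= 4080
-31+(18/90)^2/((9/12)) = -2321/75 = -30.95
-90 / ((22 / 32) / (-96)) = 138240 / 11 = 12567.27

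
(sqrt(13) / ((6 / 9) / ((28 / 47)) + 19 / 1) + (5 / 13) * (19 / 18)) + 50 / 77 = 42 * sqrt(13) / 845 + 19015 / 18018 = 1.23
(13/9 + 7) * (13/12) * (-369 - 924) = -106457/9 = -11828.56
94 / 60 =47 / 30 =1.57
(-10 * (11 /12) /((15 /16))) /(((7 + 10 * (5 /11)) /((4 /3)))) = -3872 /3429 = -1.13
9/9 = 1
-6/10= -0.60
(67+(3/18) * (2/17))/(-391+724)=3418/16983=0.20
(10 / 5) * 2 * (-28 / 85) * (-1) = 112 / 85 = 1.32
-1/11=-0.09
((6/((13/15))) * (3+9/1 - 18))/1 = -540/13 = -41.54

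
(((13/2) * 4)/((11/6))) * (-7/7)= -14.18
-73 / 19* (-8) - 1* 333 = -5743 / 19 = -302.26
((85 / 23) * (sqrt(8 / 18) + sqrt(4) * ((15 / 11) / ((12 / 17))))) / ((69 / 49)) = 54145 / 4554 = 11.89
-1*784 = -784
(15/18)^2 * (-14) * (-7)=1225/18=68.06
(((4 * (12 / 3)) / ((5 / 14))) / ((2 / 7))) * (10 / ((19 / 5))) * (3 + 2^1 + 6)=86240 / 19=4538.95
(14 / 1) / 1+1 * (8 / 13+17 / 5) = 1171 / 65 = 18.02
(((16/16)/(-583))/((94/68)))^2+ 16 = 12013037972/750814801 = 16.00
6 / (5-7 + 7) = 6 / 5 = 1.20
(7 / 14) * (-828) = -414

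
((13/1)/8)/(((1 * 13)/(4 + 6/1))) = 1.25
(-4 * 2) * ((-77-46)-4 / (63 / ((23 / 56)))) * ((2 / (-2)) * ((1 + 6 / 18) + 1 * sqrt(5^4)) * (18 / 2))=-233257.44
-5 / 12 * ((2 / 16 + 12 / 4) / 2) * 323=-40375 / 192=-210.29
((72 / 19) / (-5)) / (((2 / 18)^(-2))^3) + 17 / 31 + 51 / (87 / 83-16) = -36339363194 / 12694649265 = -2.86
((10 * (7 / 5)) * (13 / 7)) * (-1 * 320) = -8320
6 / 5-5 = -19 / 5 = -3.80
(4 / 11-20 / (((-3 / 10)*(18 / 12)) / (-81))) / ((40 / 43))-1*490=-479557 / 110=-4359.61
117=117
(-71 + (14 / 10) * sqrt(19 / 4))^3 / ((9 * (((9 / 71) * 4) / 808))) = -258080008913 / 4050 + 75959656507 * sqrt(19) / 40500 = -55548138.83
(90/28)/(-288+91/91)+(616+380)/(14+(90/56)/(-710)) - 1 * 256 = -41338016987/223621790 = -184.86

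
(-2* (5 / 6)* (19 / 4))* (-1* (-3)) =-95 / 4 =-23.75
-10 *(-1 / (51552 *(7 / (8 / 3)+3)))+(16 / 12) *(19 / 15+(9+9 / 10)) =431749 / 28998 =14.89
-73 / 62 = -1.18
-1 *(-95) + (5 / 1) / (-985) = 18714 / 197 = 94.99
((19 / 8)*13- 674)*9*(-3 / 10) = 27783 / 16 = 1736.44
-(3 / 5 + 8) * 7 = -301 / 5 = -60.20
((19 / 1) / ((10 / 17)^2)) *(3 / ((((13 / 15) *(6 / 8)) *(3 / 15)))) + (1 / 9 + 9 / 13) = 1267.96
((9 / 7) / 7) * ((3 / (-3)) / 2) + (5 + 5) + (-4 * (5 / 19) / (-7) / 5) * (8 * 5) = 20689 / 1862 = 11.11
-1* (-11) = 11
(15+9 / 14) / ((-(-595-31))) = 219 / 8764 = 0.02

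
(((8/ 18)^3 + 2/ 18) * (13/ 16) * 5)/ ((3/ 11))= 103675/ 34992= 2.96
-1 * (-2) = 2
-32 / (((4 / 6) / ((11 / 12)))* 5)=-44 / 5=-8.80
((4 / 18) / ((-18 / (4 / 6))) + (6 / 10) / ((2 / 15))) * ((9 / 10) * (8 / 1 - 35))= -2183 / 20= -109.15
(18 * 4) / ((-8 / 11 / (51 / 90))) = -561 / 10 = -56.10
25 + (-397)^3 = -62570748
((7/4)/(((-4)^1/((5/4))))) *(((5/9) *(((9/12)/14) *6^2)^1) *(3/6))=-75/256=-0.29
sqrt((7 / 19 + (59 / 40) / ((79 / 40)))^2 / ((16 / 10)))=837 * sqrt(10) / 3002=0.88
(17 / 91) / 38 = 17 / 3458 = 0.00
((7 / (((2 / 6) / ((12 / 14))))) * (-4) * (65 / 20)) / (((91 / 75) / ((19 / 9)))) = -2850 / 7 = -407.14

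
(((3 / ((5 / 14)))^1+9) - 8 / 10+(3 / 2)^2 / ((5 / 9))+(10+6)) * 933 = 683889 / 20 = 34194.45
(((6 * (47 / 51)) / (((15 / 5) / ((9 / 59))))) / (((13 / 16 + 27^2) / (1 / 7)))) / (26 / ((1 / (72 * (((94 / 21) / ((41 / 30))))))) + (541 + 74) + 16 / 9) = 1664928 / 204143710321967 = 0.00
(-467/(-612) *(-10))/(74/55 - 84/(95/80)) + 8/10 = 100957511/110946420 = 0.91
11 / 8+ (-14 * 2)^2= 6283 / 8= 785.38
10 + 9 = 19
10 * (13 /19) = 130 /19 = 6.84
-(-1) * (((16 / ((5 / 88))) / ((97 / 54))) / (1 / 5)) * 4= 304128 / 97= 3135.34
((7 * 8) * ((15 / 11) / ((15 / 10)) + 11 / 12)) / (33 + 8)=3374 / 1353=2.49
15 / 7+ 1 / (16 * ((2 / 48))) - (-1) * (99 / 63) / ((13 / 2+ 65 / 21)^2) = 3.66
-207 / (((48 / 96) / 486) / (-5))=1006020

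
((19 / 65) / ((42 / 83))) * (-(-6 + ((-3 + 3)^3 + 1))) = 1577 / 546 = 2.89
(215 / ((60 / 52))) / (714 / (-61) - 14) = -34099 / 4704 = -7.25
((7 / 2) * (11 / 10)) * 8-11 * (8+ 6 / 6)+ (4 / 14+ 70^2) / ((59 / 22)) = 3632387 / 2065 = 1759.03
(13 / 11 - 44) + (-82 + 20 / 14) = -9501 / 77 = -123.39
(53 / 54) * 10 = 265 / 27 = 9.81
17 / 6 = 2.83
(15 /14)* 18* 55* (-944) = -7009200 /7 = -1001314.29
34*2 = 68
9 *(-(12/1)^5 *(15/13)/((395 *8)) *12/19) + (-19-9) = -10624060/19513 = -544.46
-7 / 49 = -1 / 7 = -0.14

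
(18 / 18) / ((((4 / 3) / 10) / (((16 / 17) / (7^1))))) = 120 / 119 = 1.01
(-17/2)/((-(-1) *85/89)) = -89/10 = -8.90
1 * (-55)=-55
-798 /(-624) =133 /104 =1.28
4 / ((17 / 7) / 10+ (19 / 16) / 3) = 6720 / 1073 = 6.26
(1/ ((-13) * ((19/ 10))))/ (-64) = 5/ 7904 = 0.00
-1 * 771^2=-594441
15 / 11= 1.36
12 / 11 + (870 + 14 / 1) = 9736 / 11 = 885.09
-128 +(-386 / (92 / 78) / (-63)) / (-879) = -54345805 / 424557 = -128.01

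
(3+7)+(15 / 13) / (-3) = 125 / 13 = 9.62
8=8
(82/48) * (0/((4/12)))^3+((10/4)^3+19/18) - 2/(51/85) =961/72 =13.35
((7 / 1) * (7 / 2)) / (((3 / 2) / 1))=16.33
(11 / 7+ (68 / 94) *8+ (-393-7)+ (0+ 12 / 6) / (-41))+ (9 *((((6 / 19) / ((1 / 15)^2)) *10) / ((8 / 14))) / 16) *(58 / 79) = 19568520149 / 161975912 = 120.81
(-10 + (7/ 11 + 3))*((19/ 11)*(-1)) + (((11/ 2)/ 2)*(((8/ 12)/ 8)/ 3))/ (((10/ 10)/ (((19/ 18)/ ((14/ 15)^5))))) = 23126873815/ 2082454528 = 11.11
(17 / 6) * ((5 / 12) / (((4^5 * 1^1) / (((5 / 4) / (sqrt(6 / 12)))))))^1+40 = 425 * sqrt(2) / 294912+40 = 40.00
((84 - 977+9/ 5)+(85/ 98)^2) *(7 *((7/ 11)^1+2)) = -112729061/ 6860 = -16432.81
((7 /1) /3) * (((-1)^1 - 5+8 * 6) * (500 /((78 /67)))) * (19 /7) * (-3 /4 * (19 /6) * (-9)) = 63490875 /26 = 2441956.73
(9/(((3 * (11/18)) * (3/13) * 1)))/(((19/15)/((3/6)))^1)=1755/209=8.40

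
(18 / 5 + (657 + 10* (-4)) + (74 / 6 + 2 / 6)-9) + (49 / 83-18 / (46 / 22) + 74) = 19765261 / 28635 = 690.25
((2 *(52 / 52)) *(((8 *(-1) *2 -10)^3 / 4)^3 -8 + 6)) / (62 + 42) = -42417997493 / 26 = -1631461442.04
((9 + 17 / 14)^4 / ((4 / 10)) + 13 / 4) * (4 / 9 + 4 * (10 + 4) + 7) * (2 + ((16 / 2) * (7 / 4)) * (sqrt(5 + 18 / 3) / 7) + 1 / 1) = 1193993951839 / 230496 + 1193993951839 * sqrt(11) / 345744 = 16633754.65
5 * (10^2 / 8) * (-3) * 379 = -142125 / 2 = -71062.50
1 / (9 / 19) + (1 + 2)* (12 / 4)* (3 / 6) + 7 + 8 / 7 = 1859 / 126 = 14.75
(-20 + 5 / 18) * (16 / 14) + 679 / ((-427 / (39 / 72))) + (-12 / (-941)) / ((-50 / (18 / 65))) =-23.40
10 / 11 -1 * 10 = -100 / 11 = -9.09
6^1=6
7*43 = 301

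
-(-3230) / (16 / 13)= 20995 / 8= 2624.38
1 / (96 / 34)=17 / 48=0.35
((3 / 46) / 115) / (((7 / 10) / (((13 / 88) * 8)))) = 39 / 40733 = 0.00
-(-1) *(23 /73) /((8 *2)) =23 /1168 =0.02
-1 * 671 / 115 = -671 / 115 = -5.83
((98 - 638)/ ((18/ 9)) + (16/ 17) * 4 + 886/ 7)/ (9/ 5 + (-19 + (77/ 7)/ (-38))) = 3157800/ 395437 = 7.99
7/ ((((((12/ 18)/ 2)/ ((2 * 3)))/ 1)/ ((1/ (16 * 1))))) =63/ 8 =7.88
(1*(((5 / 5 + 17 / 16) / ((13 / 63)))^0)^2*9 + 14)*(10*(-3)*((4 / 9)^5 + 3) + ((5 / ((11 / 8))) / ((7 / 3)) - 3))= -3205659109 / 1515591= -2115.12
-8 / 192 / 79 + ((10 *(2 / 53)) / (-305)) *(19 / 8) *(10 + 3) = -237389 / 6129768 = -0.04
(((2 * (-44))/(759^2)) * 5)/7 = -0.00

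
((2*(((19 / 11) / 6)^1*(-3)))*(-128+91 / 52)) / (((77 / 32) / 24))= 1842240 / 847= 2175.02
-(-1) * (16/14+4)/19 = 36/133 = 0.27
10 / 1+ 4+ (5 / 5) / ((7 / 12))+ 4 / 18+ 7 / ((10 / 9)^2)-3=117221 / 6300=18.61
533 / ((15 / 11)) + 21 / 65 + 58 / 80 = 611387 / 1560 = 391.91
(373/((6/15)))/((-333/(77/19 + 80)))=-2978405/12654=-235.37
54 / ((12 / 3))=27 / 2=13.50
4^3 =64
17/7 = 2.43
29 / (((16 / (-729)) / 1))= -1321.31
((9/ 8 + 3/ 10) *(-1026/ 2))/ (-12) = 9747/ 160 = 60.92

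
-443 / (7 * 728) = -443 / 5096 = -0.09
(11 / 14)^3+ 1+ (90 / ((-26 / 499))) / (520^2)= 356570587 / 241142720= 1.48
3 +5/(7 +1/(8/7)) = 229/63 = 3.63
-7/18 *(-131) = 917/18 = 50.94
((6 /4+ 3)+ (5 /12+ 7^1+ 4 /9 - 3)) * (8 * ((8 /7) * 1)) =5392 /63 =85.59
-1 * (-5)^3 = 125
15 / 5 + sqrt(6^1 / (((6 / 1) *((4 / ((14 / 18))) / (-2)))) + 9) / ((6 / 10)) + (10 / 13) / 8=161 / 52 + 5 *sqrt(310) / 18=7.99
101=101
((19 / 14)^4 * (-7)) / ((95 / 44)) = -75449 / 6860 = -11.00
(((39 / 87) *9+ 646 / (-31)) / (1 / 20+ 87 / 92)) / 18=-1737305 / 1852839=-0.94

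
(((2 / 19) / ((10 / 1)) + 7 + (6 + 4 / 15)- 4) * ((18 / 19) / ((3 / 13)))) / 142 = 0.27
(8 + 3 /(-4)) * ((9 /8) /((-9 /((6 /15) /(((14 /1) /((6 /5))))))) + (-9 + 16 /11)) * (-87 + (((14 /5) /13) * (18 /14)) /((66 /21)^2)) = 2306368700133 /484484000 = 4760.46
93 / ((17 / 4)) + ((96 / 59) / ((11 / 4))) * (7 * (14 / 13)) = 3778308 / 143429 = 26.34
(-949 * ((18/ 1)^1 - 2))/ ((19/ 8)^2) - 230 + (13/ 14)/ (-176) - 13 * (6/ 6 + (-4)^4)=-5570879541/ 889504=-6262.91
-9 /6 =-3 /2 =-1.50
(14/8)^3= 343/64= 5.36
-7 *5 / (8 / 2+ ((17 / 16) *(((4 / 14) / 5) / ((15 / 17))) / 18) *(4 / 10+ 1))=-1890000 / 216289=-8.74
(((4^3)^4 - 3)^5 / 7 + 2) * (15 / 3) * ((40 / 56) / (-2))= -33230670184072579296155079706830432675 / 98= -339088471266046727511786500000000000.00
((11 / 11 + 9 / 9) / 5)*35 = 14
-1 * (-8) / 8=1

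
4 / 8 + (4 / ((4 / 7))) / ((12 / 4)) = 17 / 6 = 2.83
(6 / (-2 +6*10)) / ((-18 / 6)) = -1 / 29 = -0.03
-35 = -35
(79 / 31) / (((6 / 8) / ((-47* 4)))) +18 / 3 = -58850 / 93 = -632.80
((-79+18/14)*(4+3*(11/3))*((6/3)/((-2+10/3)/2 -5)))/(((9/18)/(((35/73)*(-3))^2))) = 154224000/69277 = 2226.19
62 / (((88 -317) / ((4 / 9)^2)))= -0.05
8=8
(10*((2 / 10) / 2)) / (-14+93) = 0.01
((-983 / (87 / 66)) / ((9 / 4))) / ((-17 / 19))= 1643576 / 4437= 370.43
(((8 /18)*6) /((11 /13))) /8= 13 /33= 0.39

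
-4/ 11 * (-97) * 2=776/ 11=70.55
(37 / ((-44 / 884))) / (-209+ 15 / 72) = 196248 / 55121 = 3.56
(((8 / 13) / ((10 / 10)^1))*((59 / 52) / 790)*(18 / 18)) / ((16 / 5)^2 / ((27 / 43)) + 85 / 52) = 31860 / 646795357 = 0.00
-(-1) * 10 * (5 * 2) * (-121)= -12100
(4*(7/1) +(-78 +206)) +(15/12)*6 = 327/2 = 163.50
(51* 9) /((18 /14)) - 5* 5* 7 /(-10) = 374.50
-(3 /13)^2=-9 /169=-0.05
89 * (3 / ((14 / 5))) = 1335 / 14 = 95.36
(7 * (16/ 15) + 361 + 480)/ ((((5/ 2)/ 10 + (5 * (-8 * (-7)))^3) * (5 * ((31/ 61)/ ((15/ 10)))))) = 0.00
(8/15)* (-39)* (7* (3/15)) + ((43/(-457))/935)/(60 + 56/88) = -3772440159/129548075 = -29.12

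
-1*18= -18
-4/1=-4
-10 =-10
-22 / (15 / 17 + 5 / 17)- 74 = -927 / 10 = -92.70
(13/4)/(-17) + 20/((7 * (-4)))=-431/476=-0.91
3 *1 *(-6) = -18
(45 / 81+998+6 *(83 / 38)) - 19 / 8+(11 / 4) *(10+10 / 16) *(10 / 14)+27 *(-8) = 31185445 / 38304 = 814.16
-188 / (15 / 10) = -125.33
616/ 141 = 4.37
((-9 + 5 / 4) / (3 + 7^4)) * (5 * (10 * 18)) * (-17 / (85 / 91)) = 126945 / 2404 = 52.81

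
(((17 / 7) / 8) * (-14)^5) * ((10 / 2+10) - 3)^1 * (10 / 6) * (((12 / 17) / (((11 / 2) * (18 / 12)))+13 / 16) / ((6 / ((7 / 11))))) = -225802045 / 726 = -311022.10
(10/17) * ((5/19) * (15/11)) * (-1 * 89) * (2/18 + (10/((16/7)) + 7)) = -9200375/42636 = -215.79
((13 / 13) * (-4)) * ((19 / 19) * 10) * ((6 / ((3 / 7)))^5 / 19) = -21512960 / 19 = -1132261.05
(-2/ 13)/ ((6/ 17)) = -17/ 39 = -0.44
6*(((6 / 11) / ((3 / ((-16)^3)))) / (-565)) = 49152 / 6215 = 7.91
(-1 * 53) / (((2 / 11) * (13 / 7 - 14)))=4081 / 170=24.01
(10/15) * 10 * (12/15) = 16/3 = 5.33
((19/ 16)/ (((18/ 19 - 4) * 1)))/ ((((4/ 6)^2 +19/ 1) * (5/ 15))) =-9747/ 162400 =-0.06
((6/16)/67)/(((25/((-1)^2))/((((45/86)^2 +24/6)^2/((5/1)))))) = 2997386643/3664954672000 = 0.00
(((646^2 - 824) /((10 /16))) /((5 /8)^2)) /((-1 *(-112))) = 13327744 /875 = 15231.71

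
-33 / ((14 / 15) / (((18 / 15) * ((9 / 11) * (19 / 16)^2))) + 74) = -964953 / 2183546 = -0.44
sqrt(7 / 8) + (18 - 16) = sqrt(14) / 4 + 2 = 2.94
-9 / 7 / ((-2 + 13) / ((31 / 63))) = -0.06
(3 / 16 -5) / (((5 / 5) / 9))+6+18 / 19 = -11055 / 304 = -36.37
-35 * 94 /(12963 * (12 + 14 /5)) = -8225 /479631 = -0.02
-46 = -46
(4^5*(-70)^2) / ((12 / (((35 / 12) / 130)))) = 9381.20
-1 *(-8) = 8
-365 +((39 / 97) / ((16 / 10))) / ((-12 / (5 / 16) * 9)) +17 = -155547973 / 446976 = -348.00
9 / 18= 1 / 2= 0.50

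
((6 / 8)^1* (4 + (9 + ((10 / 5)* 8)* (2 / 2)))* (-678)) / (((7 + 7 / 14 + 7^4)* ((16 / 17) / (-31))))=15542811 / 77072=201.67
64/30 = 32/15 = 2.13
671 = 671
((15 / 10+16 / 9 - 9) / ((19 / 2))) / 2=-103 / 342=-0.30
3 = 3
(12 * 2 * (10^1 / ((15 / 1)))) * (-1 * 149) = -2384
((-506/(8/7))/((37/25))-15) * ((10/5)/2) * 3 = -139485/148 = -942.47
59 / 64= 0.92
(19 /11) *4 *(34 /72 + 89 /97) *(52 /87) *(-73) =-350017772 /835461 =-418.95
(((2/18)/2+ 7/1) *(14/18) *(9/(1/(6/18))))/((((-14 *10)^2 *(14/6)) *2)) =127/705600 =0.00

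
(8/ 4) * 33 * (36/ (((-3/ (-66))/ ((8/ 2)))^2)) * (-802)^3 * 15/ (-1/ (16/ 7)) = 2277960175128084480/ 7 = 325422882161154925.71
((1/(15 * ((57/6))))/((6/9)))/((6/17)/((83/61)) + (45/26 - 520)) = -36686/1805352355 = -0.00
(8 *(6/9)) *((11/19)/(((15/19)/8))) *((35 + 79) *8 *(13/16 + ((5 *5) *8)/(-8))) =-3451008/5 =-690201.60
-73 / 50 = -1.46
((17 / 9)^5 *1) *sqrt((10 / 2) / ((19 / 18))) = 52.33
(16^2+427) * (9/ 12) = 2049/ 4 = 512.25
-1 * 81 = -81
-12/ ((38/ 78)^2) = -18252/ 361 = -50.56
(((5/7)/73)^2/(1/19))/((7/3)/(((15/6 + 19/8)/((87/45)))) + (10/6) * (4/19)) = 15838875/11112265276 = 0.00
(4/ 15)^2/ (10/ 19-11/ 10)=-608/ 4905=-0.12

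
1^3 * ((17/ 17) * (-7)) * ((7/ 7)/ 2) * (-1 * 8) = 28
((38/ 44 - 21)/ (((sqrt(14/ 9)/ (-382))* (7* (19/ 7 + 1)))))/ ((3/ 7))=84613* sqrt(14)/ 572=553.48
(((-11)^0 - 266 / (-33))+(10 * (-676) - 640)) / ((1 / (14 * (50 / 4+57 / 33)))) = -534387091 / 363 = -1472140.75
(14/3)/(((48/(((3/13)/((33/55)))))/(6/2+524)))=18445/936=19.71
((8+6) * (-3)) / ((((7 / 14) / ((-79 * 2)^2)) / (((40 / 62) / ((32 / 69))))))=-90432090 / 31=-2917164.19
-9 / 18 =-1 / 2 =-0.50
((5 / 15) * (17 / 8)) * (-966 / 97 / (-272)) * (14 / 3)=1127 / 9312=0.12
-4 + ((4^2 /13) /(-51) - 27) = -20569 /663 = -31.02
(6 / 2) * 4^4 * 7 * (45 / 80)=3024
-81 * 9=-729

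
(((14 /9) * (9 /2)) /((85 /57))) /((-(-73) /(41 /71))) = 16359 /440555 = 0.04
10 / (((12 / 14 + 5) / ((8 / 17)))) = 560 / 697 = 0.80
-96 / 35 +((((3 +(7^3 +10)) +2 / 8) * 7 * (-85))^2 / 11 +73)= 25161220979659 / 6160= 4084613795.40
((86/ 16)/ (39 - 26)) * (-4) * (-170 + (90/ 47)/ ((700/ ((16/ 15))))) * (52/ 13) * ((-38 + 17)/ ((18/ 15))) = -60123718/ 3055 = -19680.43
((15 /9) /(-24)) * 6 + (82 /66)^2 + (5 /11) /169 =831601 /736164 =1.13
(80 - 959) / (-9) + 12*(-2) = 221 / 3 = 73.67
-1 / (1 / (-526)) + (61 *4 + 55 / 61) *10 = 181476 / 61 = 2975.02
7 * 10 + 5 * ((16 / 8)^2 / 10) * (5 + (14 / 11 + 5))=1018 / 11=92.55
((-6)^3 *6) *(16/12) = -1728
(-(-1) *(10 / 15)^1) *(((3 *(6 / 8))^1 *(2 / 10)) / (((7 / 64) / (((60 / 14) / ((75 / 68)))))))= 13056 / 1225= 10.66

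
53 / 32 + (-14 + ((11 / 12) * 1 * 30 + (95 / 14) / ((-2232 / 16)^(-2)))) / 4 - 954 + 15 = 3592843 / 112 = 32078.96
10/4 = 5/2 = 2.50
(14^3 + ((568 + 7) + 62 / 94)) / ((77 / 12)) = 170208 / 329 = 517.35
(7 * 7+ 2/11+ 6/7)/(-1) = -3853/77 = -50.04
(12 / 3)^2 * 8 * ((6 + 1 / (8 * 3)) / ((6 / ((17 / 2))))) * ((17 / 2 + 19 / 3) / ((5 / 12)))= 351016 / 9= 39001.78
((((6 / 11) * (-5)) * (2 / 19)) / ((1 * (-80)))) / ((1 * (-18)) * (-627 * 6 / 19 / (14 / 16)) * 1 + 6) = 7 / 7957048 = 0.00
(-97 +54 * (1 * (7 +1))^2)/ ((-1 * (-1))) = 3359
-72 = -72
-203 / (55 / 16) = -59.05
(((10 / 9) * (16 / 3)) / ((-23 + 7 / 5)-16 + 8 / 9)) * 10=-2000 / 1239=-1.61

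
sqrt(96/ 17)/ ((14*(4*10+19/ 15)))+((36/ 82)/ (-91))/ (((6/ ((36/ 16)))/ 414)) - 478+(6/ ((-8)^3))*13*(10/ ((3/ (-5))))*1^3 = -227422625/ 477568+30*sqrt(102)/ 73661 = -476.21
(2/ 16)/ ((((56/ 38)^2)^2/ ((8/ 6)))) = 130321/ 3687936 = 0.04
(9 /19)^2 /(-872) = -81 /314792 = -0.00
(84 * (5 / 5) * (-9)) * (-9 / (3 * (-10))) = -1134 / 5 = -226.80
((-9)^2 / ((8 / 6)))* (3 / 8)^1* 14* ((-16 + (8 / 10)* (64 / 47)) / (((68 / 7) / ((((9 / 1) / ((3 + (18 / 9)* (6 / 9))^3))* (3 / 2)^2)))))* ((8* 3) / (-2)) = 51326040339 / 35108060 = 1461.94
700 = 700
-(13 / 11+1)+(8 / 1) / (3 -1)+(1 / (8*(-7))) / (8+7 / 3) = 34687 / 19096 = 1.82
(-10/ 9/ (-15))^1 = 2/ 27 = 0.07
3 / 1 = 3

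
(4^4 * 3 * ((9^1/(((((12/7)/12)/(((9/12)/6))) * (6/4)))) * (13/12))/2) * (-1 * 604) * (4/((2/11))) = -29020992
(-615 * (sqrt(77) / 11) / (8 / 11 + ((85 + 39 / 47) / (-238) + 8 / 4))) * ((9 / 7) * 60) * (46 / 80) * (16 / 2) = -1220600340 * sqrt(77) / 145603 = -73561.15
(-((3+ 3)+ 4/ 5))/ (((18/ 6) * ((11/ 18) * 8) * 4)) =-51/ 440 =-0.12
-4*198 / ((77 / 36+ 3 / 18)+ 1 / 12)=-331.53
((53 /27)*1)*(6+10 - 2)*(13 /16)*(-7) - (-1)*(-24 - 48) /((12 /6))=-41537 /216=-192.30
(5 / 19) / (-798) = -5 / 15162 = -0.00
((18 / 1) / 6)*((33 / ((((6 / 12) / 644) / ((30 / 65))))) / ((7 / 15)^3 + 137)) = 1291059000 / 3007667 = 429.26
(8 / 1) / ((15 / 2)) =16 / 15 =1.07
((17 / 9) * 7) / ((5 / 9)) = 23.80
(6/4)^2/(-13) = -9/52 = -0.17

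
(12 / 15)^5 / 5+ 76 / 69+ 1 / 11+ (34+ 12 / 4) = 453714716 / 11859375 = 38.26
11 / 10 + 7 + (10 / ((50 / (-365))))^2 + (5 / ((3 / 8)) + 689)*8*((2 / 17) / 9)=24834409 / 4590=5410.55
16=16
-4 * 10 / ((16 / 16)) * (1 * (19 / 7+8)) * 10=-30000 / 7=-4285.71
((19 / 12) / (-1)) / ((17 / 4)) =-19 / 51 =-0.37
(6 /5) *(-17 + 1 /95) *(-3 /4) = 15.29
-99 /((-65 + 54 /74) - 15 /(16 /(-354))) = -2664 /7201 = -0.37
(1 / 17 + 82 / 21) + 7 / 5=9574 / 1785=5.36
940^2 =883600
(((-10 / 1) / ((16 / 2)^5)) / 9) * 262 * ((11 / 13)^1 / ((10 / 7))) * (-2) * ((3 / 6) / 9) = 10087 / 17252352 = 0.00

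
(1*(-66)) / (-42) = 11 / 7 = 1.57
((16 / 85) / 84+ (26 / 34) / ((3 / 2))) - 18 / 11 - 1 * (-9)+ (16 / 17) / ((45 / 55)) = 531677 / 58905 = 9.03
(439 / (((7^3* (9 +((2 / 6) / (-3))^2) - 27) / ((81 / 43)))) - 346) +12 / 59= -217575080597 / 629691011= -345.53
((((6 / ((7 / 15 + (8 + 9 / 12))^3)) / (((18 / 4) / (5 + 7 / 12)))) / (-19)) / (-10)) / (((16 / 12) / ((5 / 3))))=201000 / 3213135163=0.00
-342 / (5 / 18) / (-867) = 2052 / 1445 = 1.42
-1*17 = -17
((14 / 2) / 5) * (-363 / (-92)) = 2541 / 460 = 5.52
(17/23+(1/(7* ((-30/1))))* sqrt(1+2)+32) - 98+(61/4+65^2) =384099/92 - sqrt(3)/210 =4174.98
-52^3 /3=-140608 /3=-46869.33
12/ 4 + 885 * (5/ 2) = 4431/ 2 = 2215.50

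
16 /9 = 1.78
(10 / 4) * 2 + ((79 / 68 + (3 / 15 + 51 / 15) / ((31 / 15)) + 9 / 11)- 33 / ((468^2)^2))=808491884761897 / 92696952801024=8.72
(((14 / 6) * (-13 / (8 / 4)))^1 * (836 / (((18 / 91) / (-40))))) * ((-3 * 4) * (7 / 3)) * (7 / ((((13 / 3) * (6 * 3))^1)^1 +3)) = -13568915360 / 2187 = -6204350.87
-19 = -19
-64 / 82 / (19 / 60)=-2.46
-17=-17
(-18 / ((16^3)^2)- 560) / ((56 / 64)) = -640.00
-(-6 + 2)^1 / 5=4 / 5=0.80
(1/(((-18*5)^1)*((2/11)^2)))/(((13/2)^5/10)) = -968/3341637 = -0.00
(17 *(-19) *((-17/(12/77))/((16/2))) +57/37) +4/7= 109559525/24864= 4406.35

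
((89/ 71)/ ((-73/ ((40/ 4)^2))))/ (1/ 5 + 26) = -44500/ 678973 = -0.07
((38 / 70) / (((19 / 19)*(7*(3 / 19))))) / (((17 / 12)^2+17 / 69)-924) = -0.00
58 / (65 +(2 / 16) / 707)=328048 / 367641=0.89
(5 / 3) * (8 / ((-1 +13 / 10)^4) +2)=400810 / 243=1649.42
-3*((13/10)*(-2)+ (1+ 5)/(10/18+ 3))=219/80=2.74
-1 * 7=-7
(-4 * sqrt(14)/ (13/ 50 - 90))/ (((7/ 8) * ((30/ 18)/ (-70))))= -9600 * sqrt(14)/ 4487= -8.01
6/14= 3/7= 0.43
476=476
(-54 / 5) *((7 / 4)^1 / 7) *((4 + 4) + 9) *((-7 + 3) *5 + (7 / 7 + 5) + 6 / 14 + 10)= 2295 / 14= 163.93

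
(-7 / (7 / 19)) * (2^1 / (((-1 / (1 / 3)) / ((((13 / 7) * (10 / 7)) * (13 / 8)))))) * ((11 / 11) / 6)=16055 / 1764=9.10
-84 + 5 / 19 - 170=-4821 / 19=-253.74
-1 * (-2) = 2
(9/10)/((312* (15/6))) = 0.00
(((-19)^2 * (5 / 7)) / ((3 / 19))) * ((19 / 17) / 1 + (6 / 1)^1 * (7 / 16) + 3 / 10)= 18855391 / 2856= 6602.03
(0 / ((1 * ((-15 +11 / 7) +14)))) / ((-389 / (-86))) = 0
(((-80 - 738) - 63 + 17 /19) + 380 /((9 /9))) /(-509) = 9502 /9671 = 0.98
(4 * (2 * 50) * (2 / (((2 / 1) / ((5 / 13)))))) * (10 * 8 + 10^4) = 20160000 / 13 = 1550769.23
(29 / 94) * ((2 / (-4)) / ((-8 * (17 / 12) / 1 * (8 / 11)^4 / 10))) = 6368835 / 13090816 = 0.49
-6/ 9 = -2/ 3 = -0.67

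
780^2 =608400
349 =349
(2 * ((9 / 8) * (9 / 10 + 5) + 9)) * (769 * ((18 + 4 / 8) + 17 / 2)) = 25974513 / 40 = 649362.82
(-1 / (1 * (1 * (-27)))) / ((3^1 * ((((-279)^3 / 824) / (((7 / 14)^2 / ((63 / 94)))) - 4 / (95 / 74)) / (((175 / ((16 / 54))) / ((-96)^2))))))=-80481625 / 7187694860888064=-0.00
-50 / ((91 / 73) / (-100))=365000 / 91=4010.99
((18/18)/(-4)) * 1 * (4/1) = -1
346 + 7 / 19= 6581 / 19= 346.37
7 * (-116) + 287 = -525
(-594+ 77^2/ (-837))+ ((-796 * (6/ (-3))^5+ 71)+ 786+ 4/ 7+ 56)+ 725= 155319089/ 5859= 26509.49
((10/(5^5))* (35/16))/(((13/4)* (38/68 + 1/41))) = 4879/1321125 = 0.00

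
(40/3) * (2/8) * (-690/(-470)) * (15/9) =1150/141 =8.16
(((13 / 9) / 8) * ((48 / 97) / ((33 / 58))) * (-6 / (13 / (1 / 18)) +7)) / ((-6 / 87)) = -457504 / 28809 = -15.88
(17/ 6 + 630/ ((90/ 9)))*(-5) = -1975/ 6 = -329.17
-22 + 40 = 18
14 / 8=1.75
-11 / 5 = -2.20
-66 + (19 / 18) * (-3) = -415 / 6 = -69.17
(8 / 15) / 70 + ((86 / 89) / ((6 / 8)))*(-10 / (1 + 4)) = -120044 / 46725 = -2.57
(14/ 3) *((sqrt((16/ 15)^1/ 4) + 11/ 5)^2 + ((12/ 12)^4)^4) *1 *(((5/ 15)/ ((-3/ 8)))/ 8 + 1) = 4928 *sqrt(15)/ 2025 + 51296/ 2025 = 34.76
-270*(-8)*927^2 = 1856150640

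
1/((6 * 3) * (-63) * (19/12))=-2/3591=-0.00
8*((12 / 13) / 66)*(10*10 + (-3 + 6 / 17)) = 10.89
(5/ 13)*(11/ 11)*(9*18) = 810/ 13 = 62.31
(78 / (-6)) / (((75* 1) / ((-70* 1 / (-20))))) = -0.61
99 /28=3.54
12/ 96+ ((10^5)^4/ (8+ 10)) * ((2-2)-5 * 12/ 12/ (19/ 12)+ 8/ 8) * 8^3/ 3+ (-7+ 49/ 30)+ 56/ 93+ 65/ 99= -14316544000000000000027869979/ 6997320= -2046003898635477582849.99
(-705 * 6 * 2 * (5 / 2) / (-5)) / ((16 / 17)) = 35955 / 8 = 4494.38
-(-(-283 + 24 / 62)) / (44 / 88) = -17522 / 31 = -565.23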